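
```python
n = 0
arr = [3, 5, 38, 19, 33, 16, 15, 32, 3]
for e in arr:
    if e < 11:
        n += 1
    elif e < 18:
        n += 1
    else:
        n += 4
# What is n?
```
Trace:
  n=0
  n=1, e=3
  n=2, e=5
  n=6, e=38
  n=10, e=19
  n=14, e=33
  n=15, e=16
  n=16, e=15
  n=20, e=32
  n=21, e=3

Final answer: 21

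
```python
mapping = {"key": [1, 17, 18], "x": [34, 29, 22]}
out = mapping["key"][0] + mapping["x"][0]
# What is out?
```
Trace:
  mapping={'key': [1, 17, 18], 'x': [34, 29, 22]}
  mapping={'key': [1, 17, 18], 'x': [34, 29, 22]}, out=35

Final answer: 35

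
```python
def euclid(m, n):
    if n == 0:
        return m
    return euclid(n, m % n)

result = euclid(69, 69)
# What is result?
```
Call trace:
euclid(m=69, n=69)
  euclid(m=69, n=0)
  -> return 69
-> return 69

Final answer: 69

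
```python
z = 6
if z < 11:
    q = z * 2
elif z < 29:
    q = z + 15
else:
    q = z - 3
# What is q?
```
Trace:
  z=6
  z=6, q=12

Final answer: 12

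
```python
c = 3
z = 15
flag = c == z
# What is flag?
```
Trace:
  c=3
  c=3, z=15
  c=3, z=15, flag=False

Final answer: False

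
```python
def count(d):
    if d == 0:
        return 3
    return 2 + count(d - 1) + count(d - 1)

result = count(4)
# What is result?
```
Call trace (a repeated sub-call is expanded the first time; later identical calls just restate its return value):
count(d=4)
  count(d=3)
    count(d=2)
      count(d=1)
        count(d=0)
        -> return 3
        count(d=0)
        -> return 3
      -> return 8
      count(d=1) -> return 8  (same call as traced above)
    -> return 18
    count(d=2) -> return 18  (same call as traced above)
  -> return 38
  count(d=3) -> return 38  (same call as traced above)
-> return 78

Final answer: 78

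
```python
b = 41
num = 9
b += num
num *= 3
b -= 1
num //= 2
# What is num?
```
Trace:
  b=41
  b=41, num=9
  b=50, num=9
  b=50, num=27
  b=49, num=27
  b=49, num=13

Final answer: 13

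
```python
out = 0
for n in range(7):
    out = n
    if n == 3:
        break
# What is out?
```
Trace:
  out=0
  out=0, n=0
  out=1, n=1
  out=2, n=2
  out=3, n=3

Final answer: 3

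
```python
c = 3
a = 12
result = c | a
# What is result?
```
Trace:
  c=3
  c=3, a=12
  c=3, a=12, result=15

Final answer: 15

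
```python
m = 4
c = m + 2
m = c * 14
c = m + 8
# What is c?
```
Trace:
  m=4
  m=4, c=6
  m=84, c=6
  m=84, c=92

Final answer: 92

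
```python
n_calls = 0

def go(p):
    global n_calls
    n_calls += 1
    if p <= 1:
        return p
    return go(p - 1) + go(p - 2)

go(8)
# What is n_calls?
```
Call trace (a repeated sub-call is expanded the first time; later identical calls just restate its return value):
go(p=8)
  go(p=7)
    go(p=6)
      go(p=5)
        go(p=4)
          go(p=3)
            go(p=2)
              go(p=1)
              -> return 1
              go(p=0)
              -> return 0
            -> return 1
            go(p=1)
            -> return 1
          -> return 2
          go(p=2) -> return 1  (same call as traced above)
        -> return 3
        go(p=3) -> return 2  (same call as traced above)
      -> return 5
      go(p=4) -> return 3  (same call as traced above)
    -> return 8
    go(p=5) -> return 5  (same call as traced above)
  -> return 13
  go(p=6) -> return 8  (same call as traced above)
-> return 21

n_calls is incremented once per call, so count the calls in each subtree. Let C(p) = number of calls made by go(p).
C(0) = C(1) = 1 (base case, no recursion); C(p) = 1 + C(p - 1) + C(p - 2) otherwise.
C(2) = 1 + C(1) + C(0) = 1 + 1 + 1 = 3
C(3) = 1 + C(2) + C(1) = 1 + 3 + 1 = 5
C(4) = 1 + C(3) + C(2) = 1 + 5 + 3 = 9
C(5) = 1 + C(4) + C(3) = 1 + 9 + 5 = 15
C(6) = 1 + C(5) + C(4) = 1 + 15 + 9 = 25
C(7) = 1 + C(6) + C(5) = 1 + 25 + 15 = 41
C(8) = 1 + C(7) + C(6) = 1 + 41 + 25 = 67
n_calls = C(8) = 67

Final answer: 67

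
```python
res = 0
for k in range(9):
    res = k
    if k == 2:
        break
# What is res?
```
Trace:
  res=0
  res=0, k=0
  res=1, k=1
  res=2, k=2

Final answer: 2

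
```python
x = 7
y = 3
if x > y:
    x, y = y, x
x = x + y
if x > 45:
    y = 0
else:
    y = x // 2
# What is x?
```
Trace:
  x=7
  x=7, y=3
  x=3, y=7
  x=10, y=7
  x=10, y=5

Final answer: 10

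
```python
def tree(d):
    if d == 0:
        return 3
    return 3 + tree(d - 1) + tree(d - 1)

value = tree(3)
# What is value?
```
Call trace (a repeated sub-call is expanded the first time; later identical calls just restate its return value):
tree(d=3)
  tree(d=2)
    tree(d=1)
      tree(d=0)
      -> return 3
      tree(d=0)
      -> return 3
    -> return 9
    tree(d=1) -> return 9  (same call as traced above)
  -> return 21
  tree(d=2) -> return 21  (same call as traced above)
-> return 45

Final answer: 45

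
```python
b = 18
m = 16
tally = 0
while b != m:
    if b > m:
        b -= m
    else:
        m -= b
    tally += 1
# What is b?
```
Trace:
  b=18
  b=18, m=16
  b=18, m=16, tally=0
  b=2, m=16, tally=1
  b=2, m=14, tally=2
  b=2, m=12, tally=3
  b=2, m=10, tally=4
  b=2, m=8, tally=5
  b=2, m=6, tally=6
  b=2, m=4, tally=7
  b=2, m=2, tally=8

Final answer: 2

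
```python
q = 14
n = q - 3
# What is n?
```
Trace:
  q=14
  q=14, n=11

Final answer: 11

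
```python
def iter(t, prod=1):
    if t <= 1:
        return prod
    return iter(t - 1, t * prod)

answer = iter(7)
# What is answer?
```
Call trace:
iter(t=7, prod=1)
  iter(t=6, prod=7)
    iter(t=5, prod=42)
      iter(t=4, prod=210)
        iter(t=3, prod=840)
          iter(t=2, prod=2520)
            iter(t=1, prod=5040)
            -> return 5040
          -> return 5040
        -> return 5040
      -> return 5040
    -> return 5040
  -> return 5040
-> return 5040

Final answer: 5040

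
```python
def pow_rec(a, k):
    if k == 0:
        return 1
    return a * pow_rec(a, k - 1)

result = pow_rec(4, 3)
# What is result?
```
Call trace:
pow_rec(a=4, k=3)
  pow_rec(a=4, k=2)
    pow_rec(a=4, k=1)
      pow_rec(a=4, k=0)
      -> return 1
    -> return 4
  -> return 16
-> return 64

Final answer: 64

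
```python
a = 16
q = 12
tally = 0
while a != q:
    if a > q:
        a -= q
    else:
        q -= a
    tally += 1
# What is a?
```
Trace:
  a=16
  a=16, q=12
  a=16, q=12, tally=0
  a=4, q=12, tally=1
  a=4, q=8, tally=2
  a=4, q=4, tally=3

Final answer: 4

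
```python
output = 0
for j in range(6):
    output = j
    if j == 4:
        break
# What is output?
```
Trace:
  output=0
  output=0, j=0
  output=1, j=1
  output=2, j=2
  output=3, j=3
  output=4, j=4

Final answer: 4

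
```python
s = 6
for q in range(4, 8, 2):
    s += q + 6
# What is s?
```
Trace:
  s=6
  s=16, q=4
  s=28, q=6

Final answer: 28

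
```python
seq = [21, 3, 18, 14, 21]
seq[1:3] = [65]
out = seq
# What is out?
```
Trace:
  seq=[21, 3, 18, 14, 21]
  seq=[21, 65, 14, 21]
  seq=[21, 65, 14, 21], out=[21, 65, 14, 21]

Final answer: [21, 65, 14, 21]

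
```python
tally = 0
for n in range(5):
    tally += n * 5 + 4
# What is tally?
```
Trace:
  tally=0
  tally=4, n=0
  tally=13, n=1
  tally=27, n=2
  tally=46, n=3
  tally=70, n=4

Final answer: 70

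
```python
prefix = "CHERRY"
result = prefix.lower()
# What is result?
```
Trace:
  prefix='CHERRY'
  prefix='CHERRY', result='cherry'

Final answer: 'cherry'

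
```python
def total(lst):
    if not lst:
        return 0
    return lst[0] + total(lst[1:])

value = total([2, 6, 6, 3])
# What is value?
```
Call trace:
total(lst=[2, 6, 6, 3])
  total(lst=[6, 6, 3])
    total(lst=[6, 3])
      total(lst=[3])
        total(lst=[])
        -> return 0
      -> return 3
    -> return 9
  -> return 15
-> return 17

Final answer: 17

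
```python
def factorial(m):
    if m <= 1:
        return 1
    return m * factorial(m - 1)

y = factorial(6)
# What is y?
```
Call trace:
factorial(m=6)
  factorial(m=5)
    factorial(m=4)
      factorial(m=3)
        factorial(m=2)
          factorial(m=1)
          -> return 1
        -> return 2
      -> return 6
    -> return 24
  -> return 120
-> return 720

Final answer: 720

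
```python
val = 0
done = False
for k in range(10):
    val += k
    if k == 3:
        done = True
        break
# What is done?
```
Trace:
  val=0
  val=0, done=False
  val=0, done=False, k=0
  val=1, done=False, k=1
  val=3, done=False, k=2
  val=6, done=True, k=3

Final answer: True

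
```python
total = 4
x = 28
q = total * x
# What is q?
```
Trace:
  total=4
  total=4, x=28
  total=4, x=28, q=112

Final answer: 112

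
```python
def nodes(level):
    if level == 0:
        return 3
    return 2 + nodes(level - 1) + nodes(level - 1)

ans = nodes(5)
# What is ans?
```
Call trace (a repeated sub-call is expanded the first time; later identical calls just restate its return value):
nodes(level=5)
  nodes(level=4)
    nodes(level=3)
      nodes(level=2)
        nodes(level=1)
          nodes(level=0)
          -> return 3
          nodes(level=0)
          -> return 3
        -> return 8
        nodes(level=1) -> return 8  (same call as traced above)
      -> return 18
      nodes(level=2) -> return 18  (same call as traced above)
    -> return 38
    nodes(level=3) -> return 38  (same call as traced above)
  -> return 78
  nodes(level=4) -> return 78  (same call as traced above)
-> return 158

Final answer: 158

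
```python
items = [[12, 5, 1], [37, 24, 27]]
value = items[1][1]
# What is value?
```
Trace:
  items=[[12, 5, 1], [37, 24, 27]]
  items=[[12, 5, 1], [37, 24, 27]], value=24

Final answer: 24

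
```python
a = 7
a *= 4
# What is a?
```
Trace:
  a=7
  a=28

Final answer: 28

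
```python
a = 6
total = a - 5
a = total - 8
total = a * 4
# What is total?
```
Trace:
  a=6
  a=6, total=1
  a=-7, total=1
  a=-7, total=-28

Final answer: -28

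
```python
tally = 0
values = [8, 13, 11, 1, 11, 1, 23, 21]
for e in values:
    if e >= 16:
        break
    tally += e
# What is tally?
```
Trace:
  tally=0
  tally=8, e=8
  tally=21, e=13
  tally=32, e=11
  tally=33, e=1
  tally=44, e=11
  tally=45, e=1
  tally=45, e=23

Final answer: 45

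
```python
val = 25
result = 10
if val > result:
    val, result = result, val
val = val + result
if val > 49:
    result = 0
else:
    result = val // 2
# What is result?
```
Trace:
  val=25
  val=25, result=10
  val=10, result=25
  val=35, result=25
  val=35, result=17

Final answer: 17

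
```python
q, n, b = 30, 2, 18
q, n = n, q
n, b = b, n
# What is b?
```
Trace:
  q=30, n=2, b=18
  q=2, n=30, b=18
  q=2, n=18, b=30

Final answer: 30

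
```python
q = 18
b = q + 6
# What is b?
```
Trace:
  q=18
  q=18, b=24

Final answer: 24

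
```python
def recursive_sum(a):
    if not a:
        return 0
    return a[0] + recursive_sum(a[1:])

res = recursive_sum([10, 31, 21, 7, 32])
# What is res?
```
Call trace:
recursive_sum(a=[10, 31, 21, 7, 32])
  recursive_sum(a=[31, 21, 7, 32])
    recursive_sum(a=[21, 7, 32])
      recursive_sum(a=[7, 32])
        recursive_sum(a=[32])
          recursive_sum(a=[])
          -> return 0
        -> return 32
      -> return 39
    -> return 60
  -> return 91
-> return 101

Final answer: 101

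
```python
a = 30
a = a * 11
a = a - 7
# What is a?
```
Trace:
  a=30
  a=330
  a=323

Final answer: 323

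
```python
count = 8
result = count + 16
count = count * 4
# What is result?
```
Trace:
  count=8
  count=8, result=24
  count=32, result=24

Final answer: 24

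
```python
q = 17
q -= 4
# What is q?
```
Trace:
  q=17
  q=13

Final answer: 13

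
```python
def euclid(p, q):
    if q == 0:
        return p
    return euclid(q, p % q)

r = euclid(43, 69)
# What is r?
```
Call trace:
euclid(p=43, q=69)
  euclid(p=69, q=43)
    euclid(p=43, q=26)
      euclid(p=26, q=17)
        euclid(p=17, q=9)
          euclid(p=9, q=8)
            euclid(p=8, q=1)
              euclid(p=1, q=0)
              -> return 1
            -> return 1
          -> return 1
        -> return 1
      -> return 1
    -> return 1
  -> return 1
-> return 1

Final answer: 1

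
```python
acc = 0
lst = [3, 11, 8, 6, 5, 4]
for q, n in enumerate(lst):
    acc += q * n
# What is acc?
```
Trace:
  acc=0
  acc=0, q=0, n=3
  acc=11, q=1, n=11
  acc=27, q=2, n=8
  acc=45, q=3, n=6
  acc=65, q=4, n=5
  acc=85, q=5, n=4

Final answer: 85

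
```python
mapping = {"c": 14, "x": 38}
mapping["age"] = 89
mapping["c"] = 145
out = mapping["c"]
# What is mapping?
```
Trace:
  mapping={'c': 14, 'x': 38}
  mapping={'c': 14, 'x': 38, 'age': 89}
  mapping={'c': 145, 'x': 38, 'age': 89}
  mapping={'c': 145, 'x': 38, 'age': 89}, out=145

Final answer: {'c': 145, 'x': 38, 'age': 89}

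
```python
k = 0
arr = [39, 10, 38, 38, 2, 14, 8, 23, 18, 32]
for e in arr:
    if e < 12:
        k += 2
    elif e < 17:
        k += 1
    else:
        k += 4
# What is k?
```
Trace:
  k=0
  k=4, e=39
  k=6, e=10
  k=10, e=38
  k=14, e=38
  k=16, e=2
  k=17, e=14
  k=19, e=8
  k=23, e=23
  k=27, e=18
  k=31, e=32

Final answer: 31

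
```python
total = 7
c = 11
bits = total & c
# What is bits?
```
Trace:
  total=7
  total=7, c=11
  total=7, c=11, bits=3

Final answer: 3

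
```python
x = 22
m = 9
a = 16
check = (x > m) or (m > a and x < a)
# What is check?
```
Trace:
  x=22
  x=22, m=9
  x=22, m=9, a=16
  x=22, m=9, a=16, check=True

Final answer: True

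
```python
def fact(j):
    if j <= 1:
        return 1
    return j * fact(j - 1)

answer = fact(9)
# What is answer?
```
Call trace:
fact(j=9)
  fact(j=8)
    fact(j=7)
      fact(j=6)
        fact(j=5)
          fact(j=4)
            fact(j=3)
              fact(j=2)
                fact(j=1)
                -> return 1
              -> return 2
            -> return 6
          -> return 24
        -> return 120
      -> return 720
    -> return 5040
  -> return 40320
-> return 362880

Final answer: 362880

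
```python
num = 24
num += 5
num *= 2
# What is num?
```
Trace:
  num=24
  num=29
  num=58

Final answer: 58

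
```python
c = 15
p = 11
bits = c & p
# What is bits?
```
Trace:
  c=15
  c=15, p=11
  c=15, p=11, bits=11

Final answer: 11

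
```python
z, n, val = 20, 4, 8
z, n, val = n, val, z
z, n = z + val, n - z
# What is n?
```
Trace:
  z=20, n=4, val=8
  z=4, n=8, val=20
  z=24, n=4, val=20

Final answer: 4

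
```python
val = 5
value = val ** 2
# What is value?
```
Trace:
  val=5
  val=5, value=25

Final answer: 25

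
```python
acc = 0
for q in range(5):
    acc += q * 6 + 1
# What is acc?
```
Trace:
  acc=0
  acc=1, q=0
  acc=8, q=1
  acc=21, q=2
  acc=40, q=3
  acc=65, q=4

Final answer: 65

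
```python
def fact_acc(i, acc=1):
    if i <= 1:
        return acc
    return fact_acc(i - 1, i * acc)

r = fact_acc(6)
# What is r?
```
Call trace:
fact_acc(i=6, acc=1)
  fact_acc(i=5, acc=6)
    fact_acc(i=4, acc=30)
      fact_acc(i=3, acc=120)
        fact_acc(i=2, acc=360)
          fact_acc(i=1, acc=720)
          -> return 720
        -> return 720
      -> return 720
    -> return 720
  -> return 720
-> return 720

Final answer: 720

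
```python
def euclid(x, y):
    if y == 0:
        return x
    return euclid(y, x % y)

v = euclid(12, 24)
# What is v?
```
Call trace:
euclid(x=12, y=24)
  euclid(x=24, y=12)
    euclid(x=12, y=0)
    -> return 12
  -> return 12
-> return 12

Final answer: 12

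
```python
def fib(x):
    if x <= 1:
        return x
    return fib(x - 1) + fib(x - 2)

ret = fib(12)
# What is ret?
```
Call trace (a repeated sub-call is expanded the first time; later identical calls just restate its return value):
fib(x=12)
  fib(x=11)
    fib(x=10)
      fib(x=9)
        fib(x=8)
          fib(x=7)
            fib(x=6)
              fib(x=5)
                fib(x=4)
                  fib(x=3)
                    fib(x=2)
                      fib(x=1)
                      -> return 1
                      fib(x=0)
                      -> return 0
                    -> return 1
                    fib(x=1)
                    -> return 1
                  -> return 2
                  fib(x=2) -> return 1  (same call as traced above)
                -> return 3
                fib(x=3) -> return 2  (same call as traced above)
              -> return 5
              fib(x=4) -> return 3  (same call as traced above)
            -> return 8
            fib(x=5) -> return 5  (same call as traced above)
          -> return 13
          fib(x=6) -> return 8  (same call as traced above)
        -> return 21
        fib(x=7) -> return 13  (same call as traced above)
      -> return 34
      fib(x=8) -> return 21  (same call as traced above)
    -> return 55
    fib(x=9) -> return 34  (same call as traced above)
  -> return 89
  fib(x=10) -> return 55  (same call as traced above)
-> return 144

Final answer: 144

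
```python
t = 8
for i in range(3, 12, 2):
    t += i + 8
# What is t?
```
Trace:
  t=8
  t=19, i=3
  t=32, i=5
  t=47, i=7
  t=64, i=9
  t=83, i=11

Final answer: 83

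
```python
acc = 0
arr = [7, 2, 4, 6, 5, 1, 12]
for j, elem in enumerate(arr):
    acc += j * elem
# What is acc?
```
Trace:
  acc=0
  acc=0, j=0, elem=7
  acc=2, j=1, elem=2
  acc=10, j=2, elem=4
  acc=28, j=3, elem=6
  acc=48, j=4, elem=5
  acc=53, j=5, elem=1
  acc=125, j=6, elem=12

Final answer: 125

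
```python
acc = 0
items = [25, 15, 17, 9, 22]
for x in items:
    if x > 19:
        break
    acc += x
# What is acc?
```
Trace:
  acc=0
  acc=0, x=25

Final answer: 0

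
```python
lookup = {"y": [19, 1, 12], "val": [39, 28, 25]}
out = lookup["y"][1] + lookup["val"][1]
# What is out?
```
Trace:
  lookup={'y': [19, 1, 12], 'val': [39, 28, 25]}
  lookup={'y': [19, 1, 12], 'val': [39, 28, 25]}, out=29

Final answer: 29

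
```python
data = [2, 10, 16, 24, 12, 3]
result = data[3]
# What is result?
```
Trace:
  data=[2, 10, 16, 24, 12, 3]
  data=[2, 10, 16, 24, 12, 3], result=24

Final answer: 24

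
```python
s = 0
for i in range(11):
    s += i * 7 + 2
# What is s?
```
Trace:
  s=0
  s=2, i=0
  s=11, i=1
  s=27, i=2
  s=50, i=3
  s=80, i=4
  s=117, i=5
  s=161, i=6
  s=212, i=7
  s=270, i=8
  s=335, i=9
  s=407, i=10

Final answer: 407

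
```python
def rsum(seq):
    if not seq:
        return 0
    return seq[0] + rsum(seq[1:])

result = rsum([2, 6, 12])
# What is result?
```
Call trace:
rsum(seq=[2, 6, 12])
  rsum(seq=[6, 12])
    rsum(seq=[12])
      rsum(seq=[])
      -> return 0
    -> return 12
  -> return 18
-> return 20

Final answer: 20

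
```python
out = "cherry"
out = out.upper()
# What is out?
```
Trace:
  out='cherry'
  out='CHERRY'

Final answer: 'CHERRY'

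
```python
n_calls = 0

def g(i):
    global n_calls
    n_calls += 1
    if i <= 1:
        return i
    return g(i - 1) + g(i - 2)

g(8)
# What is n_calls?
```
Call trace (a repeated sub-call is expanded the first time; later identical calls just restate its return value):
g(i=8)
  g(i=7)
    g(i=6)
      g(i=5)
        g(i=4)
          g(i=3)
            g(i=2)
              g(i=1)
              -> return 1
              g(i=0)
              -> return 0
            -> return 1
            g(i=1)
            -> return 1
          -> return 2
          g(i=2) -> return 1  (same call as traced above)
        -> return 3
        g(i=3) -> return 2  (same call as traced above)
      -> return 5
      g(i=4) -> return 3  (same call as traced above)
    -> return 8
    g(i=5) -> return 5  (same call as traced above)
  -> return 13
  g(i=6) -> return 8  (same call as traced above)
-> return 21

n_calls is incremented once per call, so count the calls in each subtree. Let C(i) = number of calls made by g(i).
C(0) = C(1) = 1 (base case, no recursion); C(i) = 1 + C(i - 1) + C(i - 2) otherwise.
C(2) = 1 + C(1) + C(0) = 1 + 1 + 1 = 3
C(3) = 1 + C(2) + C(1) = 1 + 3 + 1 = 5
C(4) = 1 + C(3) + C(2) = 1 + 5 + 3 = 9
C(5) = 1 + C(4) + C(3) = 1 + 9 + 5 = 15
C(6) = 1 + C(5) + C(4) = 1 + 15 + 9 = 25
C(7) = 1 + C(6) + C(5) = 1 + 25 + 15 = 41
C(8) = 1 + C(7) + C(6) = 1 + 41 + 25 = 67
n_calls = C(8) = 67

Final answer: 67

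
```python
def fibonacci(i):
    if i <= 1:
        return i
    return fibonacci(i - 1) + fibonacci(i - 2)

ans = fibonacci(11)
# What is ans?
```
Call trace (a repeated sub-call is expanded the first time; later identical calls just restate its return value):
fibonacci(i=11)
  fibonacci(i=10)
    fibonacci(i=9)
      fibonacci(i=8)
        fibonacci(i=7)
          fibonacci(i=6)
            fibonacci(i=5)
              fibonacci(i=4)
                fibonacci(i=3)
                  fibonacci(i=2)
                    fibonacci(i=1)
                    -> return 1
                    fibonacci(i=0)
                    -> return 0
                  -> return 1
                  fibonacci(i=1)
                  -> return 1
                -> return 2
                fibonacci(i=2) -> return 1  (same call as traced above)
              -> return 3
              fibonacci(i=3) -> return 2  (same call as traced above)
            -> return 5
            fibonacci(i=4) -> return 3  (same call as traced above)
          -> return 8
          fibonacci(i=5) -> return 5  (same call as traced above)
        -> return 13
        fibonacci(i=6) -> return 8  (same call as traced above)
      -> return 21
      fibonacci(i=7) -> return 13  (same call as traced above)
    -> return 34
    fibonacci(i=8) -> return 21  (same call as traced above)
  -> return 55
  fibonacci(i=9) -> return 34  (same call as traced above)
-> return 89

Final answer: 89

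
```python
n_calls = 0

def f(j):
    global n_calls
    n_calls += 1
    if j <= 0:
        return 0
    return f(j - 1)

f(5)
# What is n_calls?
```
Call trace:
f(j=5)
  f(j=4)
    f(j=3)
      f(j=2)
        f(j=1)
          f(j=0)
          -> return 0
        -> return 0
      -> return 0
    -> return 0
  -> return 0
-> return 0

n_calls is incremented once per call. f is entered once for each j = 5, 4, 3, 2, 1, 0 (the j <= 0 call returns without recursing), i.e. 5 + 1 calls.
n_calls = 6

Final answer: 6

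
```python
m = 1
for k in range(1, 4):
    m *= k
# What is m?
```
Trace:
  m=1
  m=1, k=1
  m=2, k=2
  m=6, k=3

Final answer: 6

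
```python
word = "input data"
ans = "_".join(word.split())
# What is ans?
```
Trace:
  word='input data'
  word='input data', ans='input_data'

Final answer: 'input_data'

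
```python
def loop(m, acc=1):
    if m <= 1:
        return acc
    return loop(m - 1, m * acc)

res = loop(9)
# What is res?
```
Call trace:
loop(m=9, acc=1)
  loop(m=8, acc=9)
    loop(m=7, acc=72)
      loop(m=6, acc=504)
        loop(m=5, acc=3024)
          loop(m=4, acc=15120)
            loop(m=3, acc=60480)
              loop(m=2, acc=181440)
                loop(m=1, acc=362880)
                -> return 362880
              -> return 362880
            -> return 362880
          -> return 362880
        -> return 362880
      -> return 362880
    -> return 362880
  -> return 362880
-> return 362880

Final answer: 362880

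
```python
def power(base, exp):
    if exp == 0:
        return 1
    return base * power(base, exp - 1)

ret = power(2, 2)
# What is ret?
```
Call trace:
power(base=2, exp=2)
  power(base=2, exp=1)
    power(base=2, exp=0)
    -> return 1
  -> return 2
-> return 4

Final answer: 4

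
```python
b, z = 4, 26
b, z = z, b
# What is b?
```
Trace:
  b=4, z=26
  b=26, z=4

Final answer: 26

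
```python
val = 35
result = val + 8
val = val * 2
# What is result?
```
Trace:
  val=35
  val=35, result=43
  val=70, result=43

Final answer: 43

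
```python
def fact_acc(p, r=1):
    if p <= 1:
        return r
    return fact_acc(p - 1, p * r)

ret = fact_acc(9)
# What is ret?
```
Call trace:
fact_acc(p=9, r=1)
  fact_acc(p=8, r=9)
    fact_acc(p=7, r=72)
      fact_acc(p=6, r=504)
        fact_acc(p=5, r=3024)
          fact_acc(p=4, r=15120)
            fact_acc(p=3, r=60480)
              fact_acc(p=2, r=181440)
                fact_acc(p=1, r=362880)
                -> return 362880
              -> return 362880
            -> return 362880
          -> return 362880
        -> return 362880
      -> return 362880
    -> return 362880
  -> return 362880
-> return 362880

Final answer: 362880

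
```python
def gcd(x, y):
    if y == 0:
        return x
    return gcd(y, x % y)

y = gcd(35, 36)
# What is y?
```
Call trace:
gcd(x=35, y=36)
  gcd(x=36, y=35)
    gcd(x=35, y=1)
      gcd(x=1, y=0)
      -> return 1
    -> return 1
  -> return 1
-> return 1

Final answer: 1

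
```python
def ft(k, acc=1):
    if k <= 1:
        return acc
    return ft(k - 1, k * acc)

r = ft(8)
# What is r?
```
Call trace:
ft(k=8, acc=1)
  ft(k=7, acc=8)
    ft(k=6, acc=56)
      ft(k=5, acc=336)
        ft(k=4, acc=1680)
          ft(k=3, acc=6720)
            ft(k=2, acc=20160)
              ft(k=1, acc=40320)
              -> return 40320
            -> return 40320
          -> return 40320
        -> return 40320
      -> return 40320
    -> return 40320
  -> return 40320
-> return 40320

Final answer: 40320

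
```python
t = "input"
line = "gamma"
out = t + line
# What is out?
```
Trace:
  t='input'
  t='input', line='gamma'
  t='input', line='gamma', out='inputgamma'

Final answer: 'inputgamma'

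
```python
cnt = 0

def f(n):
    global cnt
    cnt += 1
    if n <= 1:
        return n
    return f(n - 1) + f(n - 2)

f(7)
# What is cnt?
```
Call trace (a repeated sub-call is expanded the first time; later identical calls just restate its return value):
f(n=7)
  f(n=6)
    f(n=5)
      f(n=4)
        f(n=3)
          f(n=2)
            f(n=1)
            -> return 1
            f(n=0)
            -> return 0
          -> return 1
          f(n=1)
          -> return 1
        -> return 2
        f(n=2) -> return 1  (same call as traced above)
      -> return 3
      f(n=3) -> return 2  (same call as traced above)
    -> return 5
    f(n=4) -> return 3  (same call as traced above)
  -> return 8
  f(n=5) -> return 5  (same call as traced above)
-> return 13

cnt is incremented once per call, so count the calls in each subtree. Let C(n) = number of calls made by f(n).
C(0) = C(1) = 1 (base case, no recursion); C(n) = 1 + C(n - 1) + C(n - 2) otherwise.
C(2) = 1 + C(1) + C(0) = 1 + 1 + 1 = 3
C(3) = 1 + C(2) + C(1) = 1 + 3 + 1 = 5
C(4) = 1 + C(3) + C(2) = 1 + 5 + 3 = 9
C(5) = 1 + C(4) + C(3) = 1 + 9 + 5 = 15
C(6) = 1 + C(5) + C(4) = 1 + 15 + 9 = 25
C(7) = 1 + C(6) + C(5) = 1 + 25 + 15 = 41
cnt = C(7) = 41

Final answer: 41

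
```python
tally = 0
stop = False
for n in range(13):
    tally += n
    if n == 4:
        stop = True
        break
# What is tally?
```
Trace:
  tally=0
  tally=0, stop=False
  tally=0, stop=False, n=0
  tally=1, stop=False, n=1
  tally=3, stop=False, n=2
  tally=6, stop=False, n=3
  tally=10, stop=True, n=4

Final answer: 10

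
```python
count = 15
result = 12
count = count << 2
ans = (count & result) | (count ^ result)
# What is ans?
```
Trace:
  count=15
  count=15, result=12
  count=60, result=12
  count=60, result=12, ans=60

Final answer: 60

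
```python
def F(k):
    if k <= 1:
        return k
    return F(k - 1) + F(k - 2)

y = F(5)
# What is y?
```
Call trace (a repeated sub-call is expanded the first time; later identical calls just restate its return value):
F(k=5)
  F(k=4)
    F(k=3)
      F(k=2)
        F(k=1)
        -> return 1
        F(k=0)
        -> return 0
      -> return 1
      F(k=1)
      -> return 1
    -> return 2
    F(k=2) -> return 1  (same call as traced above)
  -> return 3
  F(k=3) -> return 2  (same call as traced above)
-> return 5

Final answer: 5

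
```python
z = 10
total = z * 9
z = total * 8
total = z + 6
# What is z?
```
Trace:
  z=10
  z=10, total=90
  z=720, total=90
  z=720, total=726

Final answer: 720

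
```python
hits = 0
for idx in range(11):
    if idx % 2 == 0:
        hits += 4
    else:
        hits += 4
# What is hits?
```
Trace:
  hits=0
  hits=4, idx=0
  hits=8, idx=1
  hits=12, idx=2
  hits=16, idx=3
  hits=20, idx=4
  hits=24, idx=5
  hits=28, idx=6
  hits=32, idx=7
  hits=36, idx=8
  hits=40, idx=9
  hits=44, idx=10

Final answer: 44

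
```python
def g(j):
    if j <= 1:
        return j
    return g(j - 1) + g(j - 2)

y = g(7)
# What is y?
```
Call trace (a repeated sub-call is expanded the first time; later identical calls just restate its return value):
g(j=7)
  g(j=6)
    g(j=5)
      g(j=4)
        g(j=3)
          g(j=2)
            g(j=1)
            -> return 1
            g(j=0)
            -> return 0
          -> return 1
          g(j=1)
          -> return 1
        -> return 2
        g(j=2) -> return 1  (same call as traced above)
      -> return 3
      g(j=3) -> return 2  (same call as traced above)
    -> return 5
    g(j=4) -> return 3  (same call as traced above)
  -> return 8
  g(j=5) -> return 5  (same call as traced above)
-> return 13

Final answer: 13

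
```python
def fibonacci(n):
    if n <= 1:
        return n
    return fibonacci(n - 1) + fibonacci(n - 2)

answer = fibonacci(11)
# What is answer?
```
Call trace (a repeated sub-call is expanded the first time; later identical calls just restate its return value):
fibonacci(n=11)
  fibonacci(n=10)
    fibonacci(n=9)
      fibonacci(n=8)
        fibonacci(n=7)
          fibonacci(n=6)
            fibonacci(n=5)
              fibonacci(n=4)
                fibonacci(n=3)
                  fibonacci(n=2)
                    fibonacci(n=1)
                    -> return 1
                    fibonacci(n=0)
                    -> return 0
                  -> return 1
                  fibonacci(n=1)
                  -> return 1
                -> return 2
                fibonacci(n=2) -> return 1  (same call as traced above)
              -> return 3
              fibonacci(n=3) -> return 2  (same call as traced above)
            -> return 5
            fibonacci(n=4) -> return 3  (same call as traced above)
          -> return 8
          fibonacci(n=5) -> return 5  (same call as traced above)
        -> return 13
        fibonacci(n=6) -> return 8  (same call as traced above)
      -> return 21
      fibonacci(n=7) -> return 13  (same call as traced above)
    -> return 34
    fibonacci(n=8) -> return 21  (same call as traced above)
  -> return 55
  fibonacci(n=9) -> return 34  (same call as traced above)
-> return 89

Final answer: 89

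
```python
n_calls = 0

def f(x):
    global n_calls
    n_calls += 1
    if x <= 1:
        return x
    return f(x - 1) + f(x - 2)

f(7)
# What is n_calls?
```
Call trace (a repeated sub-call is expanded the first time; later identical calls just restate its return value):
f(x=7)
  f(x=6)
    f(x=5)
      f(x=4)
        f(x=3)
          f(x=2)
            f(x=1)
            -> return 1
            f(x=0)
            -> return 0
          -> return 1
          f(x=1)
          -> return 1
        -> return 2
        f(x=2) -> return 1  (same call as traced above)
      -> return 3
      f(x=3) -> return 2  (same call as traced above)
    -> return 5
    f(x=4) -> return 3  (same call as traced above)
  -> return 8
  f(x=5) -> return 5  (same call as traced above)
-> return 13

n_calls is incremented once per call, so count the calls in each subtree. Let C(x) = number of calls made by f(x).
C(0) = C(1) = 1 (base case, no recursion); C(x) = 1 + C(x - 1) + C(x - 2) otherwise.
C(2) = 1 + C(1) + C(0) = 1 + 1 + 1 = 3
C(3) = 1 + C(2) + C(1) = 1 + 3 + 1 = 5
C(4) = 1 + C(3) + C(2) = 1 + 5 + 3 = 9
C(5) = 1 + C(4) + C(3) = 1 + 9 + 5 = 15
C(6) = 1 + C(5) + C(4) = 1 + 15 + 9 = 25
C(7) = 1 + C(6) + C(5) = 1 + 25 + 15 = 41
n_calls = C(7) = 41

Final answer: 41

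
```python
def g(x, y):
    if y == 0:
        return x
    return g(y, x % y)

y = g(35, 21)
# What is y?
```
Call trace:
g(x=35, y=21)
  g(x=21, y=14)
    g(x=14, y=7)
      g(x=7, y=0)
      -> return 7
    -> return 7
  -> return 7
-> return 7

Final answer: 7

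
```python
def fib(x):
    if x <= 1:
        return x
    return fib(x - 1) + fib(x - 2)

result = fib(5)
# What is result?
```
Call trace (a repeated sub-call is expanded the first time; later identical calls just restate its return value):
fib(x=5)
  fib(x=4)
    fib(x=3)
      fib(x=2)
        fib(x=1)
        -> return 1
        fib(x=0)
        -> return 0
      -> return 1
      fib(x=1)
      -> return 1
    -> return 2
    fib(x=2) -> return 1  (same call as traced above)
  -> return 3
  fib(x=3) -> return 2  (same call as traced above)
-> return 5

Final answer: 5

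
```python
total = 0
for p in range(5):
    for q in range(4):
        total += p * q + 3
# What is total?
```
Trace:
  total=0
  total=3, p=0, q=0
  total=6, p=0, q=1
  total=9, p=0, q=2
  total=12, p=0, q=3
  total=15, p=1, q=0
  total=19, p=1, q=1
  total=24, p=1, q=2
  total=30, p=1, q=3
  total=33, p=2, q=0
  total=38, p=2, q=1
  total=45, p=2, q=2
  total=54, p=2, q=3
  total=57, p=3, q=0
  total=63, p=3, q=1
  total=72, p=3, q=2
  total=84, p=3, q=3
  total=87, p=4, q=0
  total=94, p=4, q=1
  total=105, p=4, q=2
  total=120, p=4, q=3

Final answer: 120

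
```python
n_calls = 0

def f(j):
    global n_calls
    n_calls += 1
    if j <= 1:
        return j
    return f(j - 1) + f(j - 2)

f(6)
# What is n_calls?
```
Call trace (a repeated sub-call is expanded the first time; later identical calls just restate its return value):
f(j=6)
  f(j=5)
    f(j=4)
      f(j=3)
        f(j=2)
          f(j=1)
          -> return 1
          f(j=0)
          -> return 0
        -> return 1
        f(j=1)
        -> return 1
      -> return 2
      f(j=2) -> return 1  (same call as traced above)
    -> return 3
    f(j=3) -> return 2  (same call as traced above)
  -> return 5
  f(j=4) -> return 3  (same call as traced above)
-> return 8

n_calls is incremented once per call, so count the calls in each subtree. Let C(j) = number of calls made by f(j).
C(0) = C(1) = 1 (base case, no recursion); C(j) = 1 + C(j - 1) + C(j - 2) otherwise.
C(2) = 1 + C(1) + C(0) = 1 + 1 + 1 = 3
C(3) = 1 + C(2) + C(1) = 1 + 3 + 1 = 5
C(4) = 1 + C(3) + C(2) = 1 + 5 + 3 = 9
C(5) = 1 + C(4) + C(3) = 1 + 9 + 5 = 15
C(6) = 1 + C(5) + C(4) = 1 + 15 + 9 = 25
n_calls = C(6) = 25

Final answer: 25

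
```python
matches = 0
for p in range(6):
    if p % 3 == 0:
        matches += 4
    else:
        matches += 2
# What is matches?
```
Trace:
  matches=0
  matches=4, p=0
  matches=6, p=1
  matches=8, p=2
  matches=12, p=3
  matches=14, p=4
  matches=16, p=5

Final answer: 16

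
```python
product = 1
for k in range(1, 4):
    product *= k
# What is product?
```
Trace:
  product=1
  product=1, k=1
  product=2, k=2
  product=6, k=3

Final answer: 6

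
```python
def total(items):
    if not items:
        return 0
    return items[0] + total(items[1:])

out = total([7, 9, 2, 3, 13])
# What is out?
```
Call trace:
total(items=[7, 9, 2, 3, 13])
  total(items=[9, 2, 3, 13])
    total(items=[2, 3, 13])
      total(items=[3, 13])
        total(items=[13])
          total(items=[])
          -> return 0
        -> return 13
      -> return 16
    -> return 18
  -> return 27
-> return 34

Final answer: 34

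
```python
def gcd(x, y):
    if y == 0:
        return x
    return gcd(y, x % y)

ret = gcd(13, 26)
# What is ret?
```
Call trace:
gcd(x=13, y=26)
  gcd(x=26, y=13)
    gcd(x=13, y=0)
    -> return 13
  -> return 13
-> return 13

Final answer: 13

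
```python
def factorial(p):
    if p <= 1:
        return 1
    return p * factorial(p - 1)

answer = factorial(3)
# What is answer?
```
Call trace:
factorial(p=3)
  factorial(p=2)
    factorial(p=1)
    -> return 1
  -> return 2
-> return 6

Final answer: 6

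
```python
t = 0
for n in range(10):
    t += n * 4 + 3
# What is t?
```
Trace:
  t=0
  t=3, n=0
  t=10, n=1
  t=21, n=2
  t=36, n=3
  t=55, n=4
  t=78, n=5
  t=105, n=6
  t=136, n=7
  t=171, n=8
  t=210, n=9

Final answer: 210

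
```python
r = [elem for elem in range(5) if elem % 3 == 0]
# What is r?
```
Trace:
  elem=0
  elem=1
  elem=2
  elem=3
  elem=4
  r=[0, 3]

Final answer: [0, 3]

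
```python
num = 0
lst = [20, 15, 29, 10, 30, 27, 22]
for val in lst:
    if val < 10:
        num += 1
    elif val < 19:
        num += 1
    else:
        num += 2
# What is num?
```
Trace:
  num=0
  num=2, val=20
  num=3, val=15
  num=5, val=29
  num=6, val=10
  num=8, val=30
  num=10, val=27
  num=12, val=22

Final answer: 12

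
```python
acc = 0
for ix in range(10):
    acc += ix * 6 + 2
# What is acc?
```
Trace:
  acc=0
  acc=2, ix=0
  acc=10, ix=1
  acc=24, ix=2
  acc=44, ix=3
  acc=70, ix=4
  acc=102, ix=5
  acc=140, ix=6
  acc=184, ix=7
  acc=234, ix=8
  acc=290, ix=9

Final answer: 290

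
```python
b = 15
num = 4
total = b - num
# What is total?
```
Trace:
  b=15
  b=15, num=4
  b=15, num=4, total=11

Final answer: 11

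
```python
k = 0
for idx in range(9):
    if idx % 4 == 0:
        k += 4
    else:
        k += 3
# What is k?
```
Trace:
  k=0
  k=4, idx=0
  k=7, idx=1
  k=10, idx=2
  k=13, idx=3
  k=17, idx=4
  k=20, idx=5
  k=23, idx=6
  k=26, idx=7
  k=30, idx=8

Final answer: 30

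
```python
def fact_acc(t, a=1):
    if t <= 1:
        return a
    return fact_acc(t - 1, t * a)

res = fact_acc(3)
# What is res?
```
Call trace:
fact_acc(t=3, a=1)
  fact_acc(t=2, a=3)
    fact_acc(t=1, a=6)
    -> return 6
  -> return 6
-> return 6

Final answer: 6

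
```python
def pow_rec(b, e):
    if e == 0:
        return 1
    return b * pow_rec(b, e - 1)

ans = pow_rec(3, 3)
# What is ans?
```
Call trace:
pow_rec(b=3, e=3)
  pow_rec(b=3, e=2)
    pow_rec(b=3, e=1)
      pow_rec(b=3, e=0)
      -> return 1
    -> return 3
  -> return 9
-> return 27

Final answer: 27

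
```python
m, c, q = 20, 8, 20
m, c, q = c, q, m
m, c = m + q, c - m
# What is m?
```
Trace:
  m=20, c=8, q=20
  m=8, c=20, q=20
  m=28, c=12, q=20

Final answer: 28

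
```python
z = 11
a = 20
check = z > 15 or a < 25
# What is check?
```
Trace:
  z=11
  z=11, a=20
  z=11, a=20, check=True

Final answer: True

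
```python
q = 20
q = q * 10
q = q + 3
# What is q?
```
Trace:
  q=20
  q=200
  q=203

Final answer: 203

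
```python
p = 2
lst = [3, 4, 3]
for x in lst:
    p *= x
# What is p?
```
Trace:
  p=2
  p=6, x=3
  p=24, x=4
  p=72, x=3

Final answer: 72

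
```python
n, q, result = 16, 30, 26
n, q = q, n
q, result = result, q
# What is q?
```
Trace:
  n=16, q=30, result=26
  n=30, q=16, result=26
  n=30, q=26, result=16

Final answer: 26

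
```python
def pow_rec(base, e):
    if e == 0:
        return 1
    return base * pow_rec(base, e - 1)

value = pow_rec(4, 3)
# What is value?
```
Call trace:
pow_rec(base=4, e=3)
  pow_rec(base=4, e=2)
    pow_rec(base=4, e=1)
      pow_rec(base=4, e=0)
      -> return 1
    -> return 4
  -> return 16
-> return 64

Final answer: 64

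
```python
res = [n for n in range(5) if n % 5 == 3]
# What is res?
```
Trace:
  n=0
  n=1
  n=2
  n=3
  n=4
  res=[3]

Final answer: [3]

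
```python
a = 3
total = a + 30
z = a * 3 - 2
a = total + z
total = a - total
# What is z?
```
Trace:
  a=3
  a=3, total=33
  a=3, total=33, z=7
  a=40, total=33, z=7
  a=40, total=7, z=7

Final answer: 7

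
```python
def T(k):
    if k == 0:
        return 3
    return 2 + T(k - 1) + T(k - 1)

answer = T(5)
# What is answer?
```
Call trace (a repeated sub-call is expanded the first time; later identical calls just restate its return value):
T(k=5)
  T(k=4)
    T(k=3)
      T(k=2)
        T(k=1)
          T(k=0)
          -> return 3
          T(k=0)
          -> return 3
        -> return 8
        T(k=1) -> return 8  (same call as traced above)
      -> return 18
      T(k=2) -> return 18  (same call as traced above)
    -> return 38
    T(k=3) -> return 38  (same call as traced above)
  -> return 78
  T(k=4) -> return 78  (same call as traced above)
-> return 158

Final answer: 158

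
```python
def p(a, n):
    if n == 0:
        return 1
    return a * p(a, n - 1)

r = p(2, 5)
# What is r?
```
Call trace:
p(a=2, n=5)
  p(a=2, n=4)
    p(a=2, n=3)
      p(a=2, n=2)
        p(a=2, n=1)
          p(a=2, n=0)
          -> return 1
        -> return 2
      -> return 4
    -> return 8
  -> return 16
-> return 32

Final answer: 32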